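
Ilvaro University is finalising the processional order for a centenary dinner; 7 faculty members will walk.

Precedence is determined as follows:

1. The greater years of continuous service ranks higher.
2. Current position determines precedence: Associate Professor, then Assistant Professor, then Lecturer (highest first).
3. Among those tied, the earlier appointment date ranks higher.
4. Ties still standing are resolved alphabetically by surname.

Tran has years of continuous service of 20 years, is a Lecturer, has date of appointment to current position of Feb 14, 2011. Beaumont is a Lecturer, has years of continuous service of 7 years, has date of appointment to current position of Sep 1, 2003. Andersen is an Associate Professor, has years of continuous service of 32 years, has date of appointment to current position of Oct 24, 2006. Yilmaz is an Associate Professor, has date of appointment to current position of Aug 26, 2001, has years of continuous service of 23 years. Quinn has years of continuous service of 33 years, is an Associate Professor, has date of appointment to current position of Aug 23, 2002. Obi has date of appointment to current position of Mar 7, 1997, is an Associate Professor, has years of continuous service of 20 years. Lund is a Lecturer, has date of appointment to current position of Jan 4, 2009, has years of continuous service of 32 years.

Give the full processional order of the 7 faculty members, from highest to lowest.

Quinn, Andersen, Lund, Yilmaz, Obi, Tran, Beaumont

By years of continuous service (higher first): Quinn (33 years); then Andersen and Lund (both 32 years); then Yilmaz (23 years); then Obi and Tran (both 20 years); then Beaumont (7 years).
Among Andersen and Lund, by current position: Andersen (Associate Professor) before Lund (Lecturer).
Among Obi and Tran, by current position: Obi (Associate Professor) before Tran (Lecturer).
Full order: Quinn, Andersen, Lund, Yilmaz, Obi, Tran, Beaumont.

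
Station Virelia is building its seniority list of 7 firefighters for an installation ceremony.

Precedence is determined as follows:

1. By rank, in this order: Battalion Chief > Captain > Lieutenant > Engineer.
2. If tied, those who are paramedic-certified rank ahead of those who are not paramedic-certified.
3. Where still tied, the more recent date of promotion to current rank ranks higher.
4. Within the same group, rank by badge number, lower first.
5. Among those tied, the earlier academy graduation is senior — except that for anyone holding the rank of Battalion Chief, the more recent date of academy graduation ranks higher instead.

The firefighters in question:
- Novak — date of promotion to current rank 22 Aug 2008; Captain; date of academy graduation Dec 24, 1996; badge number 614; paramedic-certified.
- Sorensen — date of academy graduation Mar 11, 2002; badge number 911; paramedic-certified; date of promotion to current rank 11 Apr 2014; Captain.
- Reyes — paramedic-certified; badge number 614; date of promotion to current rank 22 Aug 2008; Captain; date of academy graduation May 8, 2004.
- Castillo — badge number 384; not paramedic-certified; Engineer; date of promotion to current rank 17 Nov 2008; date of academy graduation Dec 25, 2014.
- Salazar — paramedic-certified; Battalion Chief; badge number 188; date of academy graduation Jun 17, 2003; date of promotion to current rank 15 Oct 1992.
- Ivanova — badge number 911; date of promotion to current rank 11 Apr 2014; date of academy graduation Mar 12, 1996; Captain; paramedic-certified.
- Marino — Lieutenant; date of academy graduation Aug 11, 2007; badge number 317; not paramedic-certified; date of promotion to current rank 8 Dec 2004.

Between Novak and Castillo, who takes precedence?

Novak

By rank: Salazar (Battalion Chief); then Ivanova, Sorensen, Novak and Reyes (Captain); then Marino (Lieutenant); then Castillo (Engineer).
Ivanova, Sorensen, Novak and Reyes are each paramedic-certified, so the next rule applies.
Among Ivanova, Sorensen, Novak and Reyes, by date of promotion to current rank (later first): Ivanova and Sorensen (11 Apr 2014) before Novak and Reyes (22 Aug 2008).
Ivanova and Sorensen both have badge number 911, so the next rule applies.
Among Ivanova and Sorensen, by date of academy graduation (earlier first): Ivanova (Mar 12, 1996) before Sorensen (Mar 11, 2002).
Novak and Reyes both have badge number 614, so the next rule applies.
Among Novak and Reyes, by date of academy graduation (earlier first): Novak (Dec 24, 1996) before Reyes (May 8, 2004).
So Novak takes precedence.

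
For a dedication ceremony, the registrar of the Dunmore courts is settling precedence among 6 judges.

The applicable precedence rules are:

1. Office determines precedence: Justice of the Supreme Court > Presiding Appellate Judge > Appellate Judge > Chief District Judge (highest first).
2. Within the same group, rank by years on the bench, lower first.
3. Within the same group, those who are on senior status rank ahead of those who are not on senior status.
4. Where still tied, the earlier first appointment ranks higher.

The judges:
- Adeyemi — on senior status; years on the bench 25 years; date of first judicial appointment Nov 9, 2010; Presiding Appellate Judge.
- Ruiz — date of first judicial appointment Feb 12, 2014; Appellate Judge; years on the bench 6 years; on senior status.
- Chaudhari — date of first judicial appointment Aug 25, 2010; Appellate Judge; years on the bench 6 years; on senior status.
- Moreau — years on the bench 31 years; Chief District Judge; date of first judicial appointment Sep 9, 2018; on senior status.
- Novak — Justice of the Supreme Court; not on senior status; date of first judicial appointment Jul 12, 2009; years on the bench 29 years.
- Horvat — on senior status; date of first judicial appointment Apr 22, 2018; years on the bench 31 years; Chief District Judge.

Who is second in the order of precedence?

By office: Novak (Justice of the Supreme Court); then Adeyemi (Presiding Appellate Judge); then Chaudhari and Ruiz (Appellate Judge); then Horvat and Moreau (Chief District Judge).
Chaudhari and Ruiz both have years on the bench 6 years, so the next rule applies.
Chaudhari and Ruiz are each on senior status, so the next rule applies.
Among Chaudhari and Ruiz, by date of first judicial appointment (earlier first): Chaudhari (Aug 25, 2010) before Ruiz (Feb 12, 2014).
Horvat and Moreau both have years on the bench 31 years, so the next rule applies.
Horvat and Moreau are each on senior status, so the next rule applies.
Among Horvat and Moreau, by date of first judicial appointment (earlier first): Horvat (Apr 22, 2018) before Moreau (Sep 9, 2018).
Order: Novak, Adeyemi, Chaudhari, Ruiz, Horvat, Moreau.

Adeyemi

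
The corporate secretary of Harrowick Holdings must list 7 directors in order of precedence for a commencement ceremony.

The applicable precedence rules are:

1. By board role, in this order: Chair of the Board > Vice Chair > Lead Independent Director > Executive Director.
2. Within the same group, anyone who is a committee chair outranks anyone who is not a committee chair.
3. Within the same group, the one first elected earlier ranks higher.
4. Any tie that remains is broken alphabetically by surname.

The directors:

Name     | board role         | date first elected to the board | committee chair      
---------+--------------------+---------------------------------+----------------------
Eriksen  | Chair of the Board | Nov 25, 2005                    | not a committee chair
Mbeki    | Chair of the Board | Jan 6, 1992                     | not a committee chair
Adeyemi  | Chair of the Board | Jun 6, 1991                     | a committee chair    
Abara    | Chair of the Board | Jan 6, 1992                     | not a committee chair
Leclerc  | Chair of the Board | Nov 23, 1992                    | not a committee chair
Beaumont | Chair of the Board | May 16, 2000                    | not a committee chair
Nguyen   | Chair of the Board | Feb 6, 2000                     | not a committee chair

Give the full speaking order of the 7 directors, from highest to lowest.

By board role: Adeyemi, Abara, Mbeki, Leclerc, Nguyen, Beaumont and Eriksen (Chair of the Board).
Among Adeyemi, Abara, Mbeki, Leclerc, Nguyen, Beaumont and Eriksen, a committee chair before not a committee chair: Adeyemi (a committee chair) before Abara, Mbeki, Leclerc, Nguyen, Beaumont and Eriksen (not a committee chair).
Among Abara, Mbeki, Leclerc, Nguyen, Beaumont and Eriksen, by date first elected to the board (earlier first): Abara and Mbeki (Jan 6, 1992) before Leclerc (Nov 23, 1992) before Nguyen (Feb 6, 2000) before Beaumont (May 16, 2000) before Eriksen (Nov 25, 2005).
Among Abara and Mbeki, alphabetically by surname: Abara before Mbeki.
Full order: Adeyemi, Abara, Mbeki, Leclerc, Nguyen, Beaumont, Eriksen.

Adeyemi, Abara, Mbeki, Leclerc, Nguyen, Beaumont, Eriksen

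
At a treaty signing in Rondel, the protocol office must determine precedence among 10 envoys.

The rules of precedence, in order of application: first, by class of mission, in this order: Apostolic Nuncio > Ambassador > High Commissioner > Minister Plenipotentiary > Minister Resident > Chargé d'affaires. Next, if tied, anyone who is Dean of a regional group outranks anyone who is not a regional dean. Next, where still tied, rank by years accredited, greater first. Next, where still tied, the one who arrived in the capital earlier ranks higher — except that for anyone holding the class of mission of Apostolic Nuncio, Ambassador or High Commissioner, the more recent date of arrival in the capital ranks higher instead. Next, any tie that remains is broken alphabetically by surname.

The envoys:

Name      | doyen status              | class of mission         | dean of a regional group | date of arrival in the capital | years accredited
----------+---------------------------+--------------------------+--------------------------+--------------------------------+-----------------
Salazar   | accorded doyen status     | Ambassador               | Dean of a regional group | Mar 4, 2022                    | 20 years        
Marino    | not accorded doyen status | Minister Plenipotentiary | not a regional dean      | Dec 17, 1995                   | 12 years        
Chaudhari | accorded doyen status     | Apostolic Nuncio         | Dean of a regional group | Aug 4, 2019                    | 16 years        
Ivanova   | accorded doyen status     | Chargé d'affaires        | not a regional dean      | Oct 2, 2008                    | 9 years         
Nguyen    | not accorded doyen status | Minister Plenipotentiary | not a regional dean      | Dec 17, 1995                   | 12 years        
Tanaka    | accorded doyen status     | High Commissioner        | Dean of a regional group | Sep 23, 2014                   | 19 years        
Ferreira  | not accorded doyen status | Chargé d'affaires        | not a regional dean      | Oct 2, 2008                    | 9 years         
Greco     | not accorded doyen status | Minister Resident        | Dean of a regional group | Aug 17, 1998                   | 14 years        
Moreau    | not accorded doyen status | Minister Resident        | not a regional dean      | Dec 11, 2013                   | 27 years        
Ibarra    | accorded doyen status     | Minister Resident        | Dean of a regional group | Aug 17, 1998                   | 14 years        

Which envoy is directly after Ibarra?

By class of mission: Chaudhari (Apostolic Nuncio); then Salazar (Ambassador); then Tanaka (High Commissioner); then Marino and Nguyen (Minister Plenipotentiary); then Greco, Ibarra and Moreau (Minister Resident); then Ferreira and Ivanova (Chargé d'affaires).
Marino and Nguyen are each not a regional dean, so the next rule applies.
Marino and Nguyen both have years accredited 12 years, so the next rule applies.
Marino and Nguyen both have date of arrival in the capital Dec 17, 1995, so the next rule applies.
Among Marino and Nguyen, alphabetically by surname: Marino before Nguyen.
Among Greco, Ibarra and Moreau, Dean of a regional group before not a regional dean: Greco and Ibarra (Dean of a regional group) before Moreau (not a regional dean).
Greco and Ibarra both have years accredited 14 years, so the next rule applies.
Greco and Ibarra both have date of arrival in the capital Aug 17, 1998, so the next rule applies.
Among Greco and Ibarra, alphabetically by surname: Greco before Ibarra.
Ferreira and Ivanova are each not a regional dean, so the next rule applies.
Ferreira and Ivanova both have years accredited 9 years, so the next rule applies.
Ferreira and Ivanova both have date of arrival in the capital Oct 2, 2008, so the next rule applies.
Among Ferreira and Ivanova, alphabetically by surname: Ferreira before Ivanova.
Order: Chaudhari, Salazar, Tanaka, Marino, Nguyen, Greco, Ibarra, Moreau, Ferreira, Ivanova.

Moreau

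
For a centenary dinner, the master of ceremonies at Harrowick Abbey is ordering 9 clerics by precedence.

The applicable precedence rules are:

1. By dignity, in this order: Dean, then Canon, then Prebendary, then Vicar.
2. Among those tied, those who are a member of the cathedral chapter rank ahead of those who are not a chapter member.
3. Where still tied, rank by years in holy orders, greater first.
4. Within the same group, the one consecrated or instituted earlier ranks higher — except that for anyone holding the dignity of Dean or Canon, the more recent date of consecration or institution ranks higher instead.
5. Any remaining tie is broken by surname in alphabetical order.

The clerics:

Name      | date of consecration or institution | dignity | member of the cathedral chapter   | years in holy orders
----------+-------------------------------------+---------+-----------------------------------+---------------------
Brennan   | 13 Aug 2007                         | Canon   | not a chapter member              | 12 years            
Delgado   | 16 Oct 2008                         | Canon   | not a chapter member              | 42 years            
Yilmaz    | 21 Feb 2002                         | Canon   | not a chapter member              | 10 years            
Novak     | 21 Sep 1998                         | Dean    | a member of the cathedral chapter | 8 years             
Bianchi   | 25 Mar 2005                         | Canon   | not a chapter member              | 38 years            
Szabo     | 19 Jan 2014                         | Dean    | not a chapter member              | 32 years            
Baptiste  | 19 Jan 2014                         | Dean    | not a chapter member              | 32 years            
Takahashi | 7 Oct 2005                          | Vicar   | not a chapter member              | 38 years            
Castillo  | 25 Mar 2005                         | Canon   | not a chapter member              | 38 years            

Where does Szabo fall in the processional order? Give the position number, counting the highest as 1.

3

By dignity: Novak, Baptiste and Szabo (Dean); then Delgado, Bianchi, Castillo, Brennan and Yilmaz (Canon); then Takahashi (Vicar).
Among Novak, Baptiste and Szabo, a member of the cathedral chapter before not a chapter member: Novak (a member of the cathedral chapter) before Baptiste and Szabo (not a chapter member).
Baptiste and Szabo both have years in holy orders 32 years, so the next rule applies.
Baptiste and Szabo both have date of consecration or institution 19 Jan 2014, so the next rule applies.
Among Baptiste and Szabo, alphabetically by surname: Baptiste before Szabo.
Delgado, Bianchi, Castillo, Brennan and Yilmaz are each not a chapter member, so the next rule applies.
Among Delgado, Bianchi, Castillo, Brennan and Yilmaz, by years in holy orders (higher first): Delgado (42 years) before Bianchi and Castillo (38 years) before Brennan (12 years) before Yilmaz (10 years).
Bianchi and Castillo both have date of consecration or institution 25 Mar 2005, so the next rule applies.
Among Bianchi and Castillo, alphabetically by surname: Bianchi before Castillo.
Order: Novak, Baptiste, Szabo, Delgado, Bianchi, Castillo, Brennan, Yilmaz, Takahashi. So position 3.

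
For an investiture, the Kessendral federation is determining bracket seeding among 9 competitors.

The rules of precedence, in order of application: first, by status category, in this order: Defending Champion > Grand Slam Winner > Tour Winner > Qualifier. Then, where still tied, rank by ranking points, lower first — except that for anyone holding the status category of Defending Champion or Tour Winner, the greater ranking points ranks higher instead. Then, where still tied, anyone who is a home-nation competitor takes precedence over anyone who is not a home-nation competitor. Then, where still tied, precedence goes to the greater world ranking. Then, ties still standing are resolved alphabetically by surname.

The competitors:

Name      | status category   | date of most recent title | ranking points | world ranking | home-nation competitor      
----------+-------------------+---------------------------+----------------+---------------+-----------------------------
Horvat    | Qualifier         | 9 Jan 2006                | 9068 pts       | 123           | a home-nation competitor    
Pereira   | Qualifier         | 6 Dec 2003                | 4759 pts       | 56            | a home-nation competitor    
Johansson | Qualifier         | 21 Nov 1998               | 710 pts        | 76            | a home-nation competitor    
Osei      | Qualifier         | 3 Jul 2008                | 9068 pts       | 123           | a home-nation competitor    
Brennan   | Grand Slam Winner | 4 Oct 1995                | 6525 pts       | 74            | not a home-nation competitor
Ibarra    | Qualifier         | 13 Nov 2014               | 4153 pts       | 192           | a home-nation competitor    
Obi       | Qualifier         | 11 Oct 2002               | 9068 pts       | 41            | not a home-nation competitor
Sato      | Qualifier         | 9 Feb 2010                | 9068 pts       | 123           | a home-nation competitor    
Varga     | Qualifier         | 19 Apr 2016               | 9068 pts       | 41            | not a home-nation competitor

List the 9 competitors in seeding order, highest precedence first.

Brennan, Johansson, Ibarra, Pereira, Horvat, Osei, Sato, Obi, Varga

By status category: Brennan (Grand Slam Winner); then Johansson, Ibarra, Pereira, Horvat, Osei, Sato, Obi and Varga (Qualifier).
Among Johansson, Ibarra, Pereira, Horvat, Osei, Sato, Obi and Varga, by ranking points (lower first): Johansson (710 pts) before Ibarra (4153 pts) before Pereira (4759 pts) before Horvat, Osei, Sato, Obi and Varga (9068 pts).
Among Horvat, Osei, Sato, Obi and Varga, a home-nation competitor before not a home-nation competitor: Horvat, Osei and Sato (a home-nation competitor) before Obi and Varga (not a home-nation competitor).
Horvat, Osei and Sato all have world ranking 123, so the next rule applies.
Among Horvat, Osei and Sato, alphabetically by surname: Horvat before Osei before Sato.
Obi and Varga both have world ranking 41, so the next rule applies.
Among Obi and Varga, alphabetically by surname: Obi before Varga.
Full order: Brennan, Johansson, Ibarra, Pereira, Horvat, Osei, Sato, Obi, Varga.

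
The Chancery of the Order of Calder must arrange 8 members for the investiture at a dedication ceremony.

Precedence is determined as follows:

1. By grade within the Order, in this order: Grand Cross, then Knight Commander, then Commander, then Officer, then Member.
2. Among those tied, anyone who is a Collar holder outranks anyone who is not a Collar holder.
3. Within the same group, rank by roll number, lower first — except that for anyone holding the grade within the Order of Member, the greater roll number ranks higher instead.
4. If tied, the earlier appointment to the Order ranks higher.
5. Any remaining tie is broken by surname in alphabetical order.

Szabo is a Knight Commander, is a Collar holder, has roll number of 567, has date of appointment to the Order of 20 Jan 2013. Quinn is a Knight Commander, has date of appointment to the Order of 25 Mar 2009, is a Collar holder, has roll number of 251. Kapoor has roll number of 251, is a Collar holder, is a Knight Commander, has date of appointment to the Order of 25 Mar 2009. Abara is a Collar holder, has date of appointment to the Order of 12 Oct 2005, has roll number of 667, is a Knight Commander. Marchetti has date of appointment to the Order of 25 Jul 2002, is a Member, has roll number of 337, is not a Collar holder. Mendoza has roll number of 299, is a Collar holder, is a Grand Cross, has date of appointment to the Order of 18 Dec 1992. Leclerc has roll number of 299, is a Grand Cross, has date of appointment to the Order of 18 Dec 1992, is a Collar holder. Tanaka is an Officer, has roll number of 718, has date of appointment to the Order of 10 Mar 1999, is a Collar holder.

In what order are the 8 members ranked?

Leclerc, Mendoza, Kapoor, Quinn, Szabo, Abara, Tanaka, Marchetti

By grade within the Order: Leclerc and Mendoza (Grand Cross); then Kapoor, Quinn, Szabo and Abara (Knight Commander); then Tanaka (Officer); then Marchetti (Member).
Leclerc and Mendoza are each a Collar holder, so the next rule applies.
Leclerc and Mendoza both have roll number 299, so the next rule applies.
Leclerc and Mendoza both have date of appointment to the Order 18 Dec 1992, so the next rule applies.
Among Leclerc and Mendoza, alphabetically by surname: Leclerc before Mendoza.
Kapoor, Quinn, Szabo and Abara are each a Collar holder, so the next rule applies.
Among Kapoor, Quinn, Szabo and Abara, by roll number (lower first): Kapoor and Quinn (251) before Szabo (567) before Abara (667).
Kapoor and Quinn both have date of appointment to the Order 25 Mar 2009, so the next rule applies.
Among Kapoor and Quinn, alphabetically by surname: Kapoor before Quinn.
Full order: Leclerc, Mendoza, Kapoor, Quinn, Szabo, Abara, Tanaka, Marchetti.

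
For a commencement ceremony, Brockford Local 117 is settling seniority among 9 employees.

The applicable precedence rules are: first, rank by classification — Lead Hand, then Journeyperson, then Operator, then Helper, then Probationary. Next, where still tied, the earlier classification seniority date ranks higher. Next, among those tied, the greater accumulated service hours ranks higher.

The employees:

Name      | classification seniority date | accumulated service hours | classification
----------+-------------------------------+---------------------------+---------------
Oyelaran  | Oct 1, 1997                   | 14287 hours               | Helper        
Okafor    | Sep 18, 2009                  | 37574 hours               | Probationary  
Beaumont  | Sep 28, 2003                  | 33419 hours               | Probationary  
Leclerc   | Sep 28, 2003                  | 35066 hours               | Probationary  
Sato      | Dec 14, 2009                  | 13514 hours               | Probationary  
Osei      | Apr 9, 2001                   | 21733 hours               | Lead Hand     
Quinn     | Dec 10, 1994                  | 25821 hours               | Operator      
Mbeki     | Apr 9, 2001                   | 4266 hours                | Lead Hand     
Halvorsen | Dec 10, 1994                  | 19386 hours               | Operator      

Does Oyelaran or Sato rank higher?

Oyelaran

By classification: Osei and Mbeki (Lead Hand); then Quinn and Halvorsen (Operator); then Oyelaran (Helper); then Leclerc, Beaumont, Okafor and Sato (Probationary).
Osei and Mbeki both have classification seniority date Apr 9, 2001, so the next rule applies.
Among Osei and Mbeki, by accumulated service hours (higher first): Osei (21733 hours) before Mbeki (4266 hours).
Quinn and Halvorsen both have classification seniority date Dec 10, 1994, so the next rule applies.
Among Quinn and Halvorsen, by accumulated service hours (higher first): Quinn (25821 hours) before Halvorsen (19386 hours).
Among Leclerc, Beaumont, Okafor and Sato, by classification seniority date (earlier first): Leclerc and Beaumont (Sep 28, 2003) before Okafor (Sep 18, 2009) before Sato (Dec 14, 2009).
Among Leclerc and Beaumont, by accumulated service hours (higher first): Leclerc (35066 hours) before Beaumont (33419 hours).
So Oyelaran takes precedence.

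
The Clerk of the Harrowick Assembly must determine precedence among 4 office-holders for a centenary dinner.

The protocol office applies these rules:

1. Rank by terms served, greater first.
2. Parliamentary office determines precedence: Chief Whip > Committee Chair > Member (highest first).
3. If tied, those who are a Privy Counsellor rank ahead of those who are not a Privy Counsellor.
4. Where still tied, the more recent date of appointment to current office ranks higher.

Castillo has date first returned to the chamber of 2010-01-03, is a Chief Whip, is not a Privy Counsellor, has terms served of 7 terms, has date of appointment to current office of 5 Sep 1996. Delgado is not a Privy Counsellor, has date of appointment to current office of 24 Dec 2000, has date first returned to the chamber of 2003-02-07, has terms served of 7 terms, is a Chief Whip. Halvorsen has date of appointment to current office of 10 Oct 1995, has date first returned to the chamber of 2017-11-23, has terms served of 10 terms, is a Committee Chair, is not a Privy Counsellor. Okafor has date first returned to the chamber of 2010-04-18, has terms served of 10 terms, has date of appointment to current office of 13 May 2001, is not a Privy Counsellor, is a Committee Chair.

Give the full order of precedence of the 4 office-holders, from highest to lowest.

Okafor, Halvorsen, Delgado, Castillo

By terms served (higher first): Okafor and Halvorsen (both 10 terms); then Delgado and Castillo (both 7 terms).
Okafor and Halvorsen are each Committee Chair, so the next rule applies.
Okafor and Halvorsen are each not a Privy Counsellor, so the next rule applies.
Among Okafor and Halvorsen, by date of appointment to current office (later first): Okafor (13 May 2001) before Halvorsen (10 Oct 1995).
Delgado and Castillo are each Chief Whip, so the next rule applies.
Delgado and Castillo are each not a Privy Counsellor, so the next rule applies.
Among Delgado and Castillo, by date of appointment to current office (later first): Delgado (24 Dec 2000) before Castillo (5 Sep 1996).
Full order: Okafor, Halvorsen, Delgado, Castillo.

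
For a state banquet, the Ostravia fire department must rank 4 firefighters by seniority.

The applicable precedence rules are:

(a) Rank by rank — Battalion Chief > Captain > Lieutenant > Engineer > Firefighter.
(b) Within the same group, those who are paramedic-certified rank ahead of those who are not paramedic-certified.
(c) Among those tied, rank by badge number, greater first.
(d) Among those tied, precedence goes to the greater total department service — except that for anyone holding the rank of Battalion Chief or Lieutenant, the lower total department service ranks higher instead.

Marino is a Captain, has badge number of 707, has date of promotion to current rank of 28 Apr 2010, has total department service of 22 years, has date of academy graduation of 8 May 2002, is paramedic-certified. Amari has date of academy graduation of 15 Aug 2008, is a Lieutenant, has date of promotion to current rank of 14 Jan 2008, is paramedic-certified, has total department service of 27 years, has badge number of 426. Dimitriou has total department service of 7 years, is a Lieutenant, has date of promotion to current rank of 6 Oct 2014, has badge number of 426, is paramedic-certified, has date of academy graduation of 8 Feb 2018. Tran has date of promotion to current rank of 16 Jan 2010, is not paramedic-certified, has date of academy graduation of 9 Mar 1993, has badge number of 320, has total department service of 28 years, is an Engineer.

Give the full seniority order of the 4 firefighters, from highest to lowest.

By rank: Marino (Captain); then Dimitriou and Amari (Lieutenant); then Tran (Engineer).
Dimitriou and Amari are each paramedic-certified, so the next rule applies.
Dimitriou and Amari both have badge number 426, so the next rule applies.
Among Dimitriou and Amari, by total department service (lower first) (reversed rule for this group): Dimitriou (7 years) before Amari (27 years).
Full order: Marino, Dimitriou, Amari, Tran.

Marino, Dimitriou, Amari, Tran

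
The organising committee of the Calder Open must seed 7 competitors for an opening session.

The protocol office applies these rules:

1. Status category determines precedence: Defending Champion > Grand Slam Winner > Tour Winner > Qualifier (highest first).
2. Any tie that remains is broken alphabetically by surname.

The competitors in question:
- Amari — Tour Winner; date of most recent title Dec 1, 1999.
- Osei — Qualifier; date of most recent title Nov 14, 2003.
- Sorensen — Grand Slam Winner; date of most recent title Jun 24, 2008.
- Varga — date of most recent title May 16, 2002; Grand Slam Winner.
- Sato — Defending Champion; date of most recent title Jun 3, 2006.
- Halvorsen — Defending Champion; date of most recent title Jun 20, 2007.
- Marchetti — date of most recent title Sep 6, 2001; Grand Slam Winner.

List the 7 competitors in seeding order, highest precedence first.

By status category: Halvorsen and Sato (Defending Champion); then Marchetti, Sorensen and Varga (Grand Slam Winner); then Amari (Tour Winner); then Osei (Qualifier).
Among Halvorsen and Sato, alphabetically by surname: Halvorsen before Sato.
Among Marchetti, Sorensen and Varga, alphabetically by surname: Marchetti before Sorensen before Varga.
Full order: Halvorsen, Sato, Marchetti, Sorensen, Varga, Amari, Osei.

Halvorsen, Sato, Marchetti, Sorensen, Varga, Amari, Osei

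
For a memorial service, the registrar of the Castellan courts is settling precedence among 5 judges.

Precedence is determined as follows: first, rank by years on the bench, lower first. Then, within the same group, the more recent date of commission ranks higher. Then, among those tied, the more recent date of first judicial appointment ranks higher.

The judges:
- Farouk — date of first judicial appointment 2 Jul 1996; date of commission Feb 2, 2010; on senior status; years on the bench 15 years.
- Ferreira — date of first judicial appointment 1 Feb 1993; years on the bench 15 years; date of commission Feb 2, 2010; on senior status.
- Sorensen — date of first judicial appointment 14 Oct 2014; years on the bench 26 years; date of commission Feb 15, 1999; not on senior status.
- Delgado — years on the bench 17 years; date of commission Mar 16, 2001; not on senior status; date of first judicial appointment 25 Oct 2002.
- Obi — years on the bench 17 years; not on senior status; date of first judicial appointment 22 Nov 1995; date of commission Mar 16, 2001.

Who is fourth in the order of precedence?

Obi

By years on the bench (lower first): Farouk and Ferreira (both 15 years); then Delgado and Obi (both 17 years); then Sorensen (26 years).
Farouk and Ferreira both have date of commission Feb 2, 2010, so the next rule applies.
Among Farouk and Ferreira, by date of first judicial appointment (later first): Farouk (2 Jul 1996) before Ferreira (1 Feb 1993).
Delgado and Obi both have date of commission Mar 16, 2001, so the next rule applies.
Among Delgado and Obi, by date of first judicial appointment (later first): Delgado (25 Oct 2002) before Obi (22 Nov 1995).
Order: Farouk, Ferreira, Delgado, Obi, Sorensen.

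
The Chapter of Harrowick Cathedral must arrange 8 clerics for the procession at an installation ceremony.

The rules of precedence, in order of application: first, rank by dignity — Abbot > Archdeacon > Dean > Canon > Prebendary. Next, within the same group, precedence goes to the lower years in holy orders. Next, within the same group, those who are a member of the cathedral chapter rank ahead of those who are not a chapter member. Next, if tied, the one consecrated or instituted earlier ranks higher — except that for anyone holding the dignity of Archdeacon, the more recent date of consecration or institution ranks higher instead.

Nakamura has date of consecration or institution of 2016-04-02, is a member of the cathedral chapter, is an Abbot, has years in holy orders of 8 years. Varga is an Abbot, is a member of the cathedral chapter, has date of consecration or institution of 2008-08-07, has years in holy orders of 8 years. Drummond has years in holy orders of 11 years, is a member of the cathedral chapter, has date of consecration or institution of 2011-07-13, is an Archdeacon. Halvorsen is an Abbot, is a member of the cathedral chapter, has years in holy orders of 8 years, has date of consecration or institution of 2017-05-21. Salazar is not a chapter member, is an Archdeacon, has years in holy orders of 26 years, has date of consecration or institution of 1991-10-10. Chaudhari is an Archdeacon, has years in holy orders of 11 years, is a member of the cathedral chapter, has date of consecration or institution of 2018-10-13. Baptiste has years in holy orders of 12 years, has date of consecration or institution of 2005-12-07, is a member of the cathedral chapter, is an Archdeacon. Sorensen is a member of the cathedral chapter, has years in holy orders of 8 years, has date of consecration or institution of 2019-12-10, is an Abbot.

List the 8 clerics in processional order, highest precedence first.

By dignity: Varga, Nakamura, Halvorsen and Sorensen (Abbot); then Chaudhari, Drummond, Baptiste and Salazar (Archdeacon).
Varga, Nakamura, Halvorsen and Sorensen all have years in holy orders 8 years, so the next rule applies.
Varga, Nakamura, Halvorsen and Sorensen are each a member of the cathedral chapter, so the next rule applies.
Among Varga, Nakamura, Halvorsen and Sorensen, by date of consecration or institution (earlier first): Varga (2008-08-07) before Nakamura (2016-04-02) before Halvorsen (2017-05-21) before Sorensen (2019-12-10).
Among Chaudhari, Drummond, Baptiste and Salazar, by years in holy orders (lower first): Chaudhari and Drummond (11 years) before Baptiste (12 years) before Salazar (26 years).
Chaudhari and Drummond are each a member of the cathedral chapter, so the next rule applies.
Among Chaudhari and Drummond, by date of consecration or institution (later first) (reversed rule for this group): Chaudhari (2018-10-13) before Drummond (2011-07-13).
Full order: Varga, Nakamura, Halvorsen, Sorensen, Chaudhari, Drummond, Baptiste, Salazar.

Varga, Nakamura, Halvorsen, Sorensen, Chaudhari, Drummond, Baptiste, Salazar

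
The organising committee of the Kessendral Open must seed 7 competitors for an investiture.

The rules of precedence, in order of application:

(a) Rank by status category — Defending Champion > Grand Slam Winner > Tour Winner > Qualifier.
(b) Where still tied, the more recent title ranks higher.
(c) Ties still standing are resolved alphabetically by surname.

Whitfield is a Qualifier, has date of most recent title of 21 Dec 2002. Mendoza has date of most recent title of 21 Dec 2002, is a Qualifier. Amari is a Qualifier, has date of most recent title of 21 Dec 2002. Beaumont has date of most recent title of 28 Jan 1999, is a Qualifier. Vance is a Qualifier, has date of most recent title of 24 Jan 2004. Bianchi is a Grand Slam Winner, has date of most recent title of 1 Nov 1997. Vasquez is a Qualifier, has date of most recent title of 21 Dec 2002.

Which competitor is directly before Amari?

Vance

By status category: Bianchi (Grand Slam Winner); then Vance, Amari, Mendoza, Vasquez, Whitfield and Beaumont (Qualifier).
Among Vance, Amari, Mendoza, Vasquez, Whitfield and Beaumont, by date of most recent title (later first): Vance (24 Jan 2004) before Amari, Mendoza, Vasquez and Whitfield (21 Dec 2002) before Beaumont (28 Jan 1999).
Among Amari, Mendoza, Vasquez and Whitfield, alphabetically by surname: Amari before Mendoza before Vasquez before Whitfield.
Order: Bianchi, Vance, Amari, Mendoza, Vasquez, Whitfield, Beaumont.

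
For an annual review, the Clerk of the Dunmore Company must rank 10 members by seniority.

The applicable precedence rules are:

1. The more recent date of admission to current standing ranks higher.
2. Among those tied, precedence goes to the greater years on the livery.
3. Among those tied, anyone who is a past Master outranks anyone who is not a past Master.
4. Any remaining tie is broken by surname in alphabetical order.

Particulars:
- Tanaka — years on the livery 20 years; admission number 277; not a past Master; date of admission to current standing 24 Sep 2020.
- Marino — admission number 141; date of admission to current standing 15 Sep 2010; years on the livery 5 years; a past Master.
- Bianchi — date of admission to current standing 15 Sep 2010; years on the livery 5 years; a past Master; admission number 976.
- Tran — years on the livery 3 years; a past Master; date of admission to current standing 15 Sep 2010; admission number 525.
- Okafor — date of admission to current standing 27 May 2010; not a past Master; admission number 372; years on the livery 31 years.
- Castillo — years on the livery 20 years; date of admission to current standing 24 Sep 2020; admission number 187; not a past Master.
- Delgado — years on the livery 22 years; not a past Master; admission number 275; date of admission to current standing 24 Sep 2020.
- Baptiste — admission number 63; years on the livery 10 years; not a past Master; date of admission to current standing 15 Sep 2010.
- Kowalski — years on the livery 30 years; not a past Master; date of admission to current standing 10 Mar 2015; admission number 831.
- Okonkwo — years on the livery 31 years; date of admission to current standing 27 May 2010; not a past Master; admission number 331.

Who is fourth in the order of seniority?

By date of admission to current standing (later first): Delgado, Castillo and Tanaka (each 24 Sep 2020); then Kowalski (10 Mar 2015); then Baptiste, Bianchi, Marino and Tran (each 15 Sep 2010); then Okafor and Okonkwo (both 27 May 2010).
Among Delgado, Castillo and Tanaka, by years on the livery (higher first): Delgado (22 years) before Castillo and Tanaka (20 years).
Castillo and Tanaka are each not a past Master, so the next rule applies.
Among Castillo and Tanaka, alphabetically by surname: Castillo before Tanaka.
Among Baptiste, Bianchi, Marino and Tran, by years on the livery (higher first): Baptiste (10 years) before Bianchi and Marino (5 years) before Tran (3 years).
Bianchi and Marino are each a past Master, so the next rule applies.
Among Bianchi and Marino, alphabetically by surname: Bianchi before Marino.
Okafor and Okonkwo both have years on the livery 31 years, so the next rule applies.
Okafor and Okonkwo are each not a past Master, so the next rule applies.
Among Okafor and Okonkwo, alphabetically by surname: Okafor before Okonkwo.
Order: Delgado, Castillo, Tanaka, Kowalski, Baptiste, Bianchi, Marino, Tran, Okafor, Okonkwo.

Kowalski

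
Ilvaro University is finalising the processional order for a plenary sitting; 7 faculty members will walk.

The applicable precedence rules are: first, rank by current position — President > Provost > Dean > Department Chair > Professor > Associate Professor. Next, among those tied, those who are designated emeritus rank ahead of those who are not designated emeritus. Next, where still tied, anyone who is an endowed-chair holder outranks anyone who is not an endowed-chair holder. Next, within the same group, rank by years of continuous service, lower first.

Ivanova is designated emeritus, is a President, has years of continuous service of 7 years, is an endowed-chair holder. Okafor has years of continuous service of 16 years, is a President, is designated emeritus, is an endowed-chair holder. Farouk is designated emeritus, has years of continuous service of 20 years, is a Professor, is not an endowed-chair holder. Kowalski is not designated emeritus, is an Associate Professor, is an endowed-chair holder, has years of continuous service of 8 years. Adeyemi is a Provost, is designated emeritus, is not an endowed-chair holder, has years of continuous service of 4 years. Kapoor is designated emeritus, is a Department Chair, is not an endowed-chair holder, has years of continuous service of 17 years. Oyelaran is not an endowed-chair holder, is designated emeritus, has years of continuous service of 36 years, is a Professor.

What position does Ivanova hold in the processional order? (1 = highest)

1

By current position: Ivanova and Okafor (President); then Adeyemi (Provost); then Kapoor (Department Chair); then Farouk and Oyelaran (Professor); then Kowalski (Associate Professor).
Ivanova and Okafor are each designated emeritus, so the next rule applies.
Ivanova and Okafor are each an endowed-chair holder, so the next rule applies.
Among Ivanova and Okafor, by years of continuous service (lower first): Ivanova (7 years) before Okafor (16 years).
Farouk and Oyelaran are each designated emeritus, so the next rule applies.
Farouk and Oyelaran are each not an endowed-chair holder, so the next rule applies.
Among Farouk and Oyelaran, by years of continuous service (lower first): Farouk (20 years) before Oyelaran (36 years).
Order: Ivanova, Okafor, Adeyemi, Kapoor, Farouk, Oyelaran, Kowalski. So position 1.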